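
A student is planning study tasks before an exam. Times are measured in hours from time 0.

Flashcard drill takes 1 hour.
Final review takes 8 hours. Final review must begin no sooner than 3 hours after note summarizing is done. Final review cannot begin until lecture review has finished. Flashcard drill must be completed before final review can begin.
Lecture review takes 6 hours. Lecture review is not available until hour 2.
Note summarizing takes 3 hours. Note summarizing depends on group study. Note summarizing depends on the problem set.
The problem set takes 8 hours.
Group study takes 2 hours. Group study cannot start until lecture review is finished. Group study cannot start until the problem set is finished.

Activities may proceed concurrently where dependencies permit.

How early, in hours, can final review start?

16

Flashcard drill can start immediately at hour 0; it finishes at hour 1.
The problem set has no prerequisites, so it starts at hour 0 and finishes at hour 8.
Lecture review cannot begin until its own release at hour 2. It runs from hour 2 to 2 + 6 = hour 8.
For group study: lecture review (finishes hour 8); the problem set (finishes hour 8). Taking the maximum gives a start of hour 8, and it finishes at 8 + 2 = hour 10.
Note summarizing cannot start until group study (finishes hour 10); the problem set (finishes hour 8). The controlling bound is hour 10, so note summarizing finishes at 10 + 3 = hour 13.
Final review waits on note summarizing (finishes hour 13, plus 3-hour gap → hour 16); lecture review (finishes hour 8); flashcard drill (finishes hour 1). The latest of these is hour 16, which is the earliest final review can start.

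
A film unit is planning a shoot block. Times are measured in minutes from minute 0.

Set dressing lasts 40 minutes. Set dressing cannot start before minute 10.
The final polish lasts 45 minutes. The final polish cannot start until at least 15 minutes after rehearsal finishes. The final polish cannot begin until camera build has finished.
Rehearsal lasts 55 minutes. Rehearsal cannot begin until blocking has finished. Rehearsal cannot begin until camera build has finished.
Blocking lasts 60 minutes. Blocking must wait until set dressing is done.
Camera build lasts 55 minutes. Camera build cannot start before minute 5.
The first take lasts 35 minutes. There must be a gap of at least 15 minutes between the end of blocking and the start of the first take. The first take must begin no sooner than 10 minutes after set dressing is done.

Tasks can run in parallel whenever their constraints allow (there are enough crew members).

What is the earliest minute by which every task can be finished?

225

Camera build waits on its own release at minute 5, so it starts at minute 5 and finishes at 5 + 55 = minute 60.
After its own release at minute 10, set dressing can start at minute 10 and finishes at minute 50.
Blocking waits on set dressing (finishes minute 50), so it starts at minute 50 and finishes at 50 + 60 = minute 110.
The first take cannot start until blocking (finishes minute 110, plus 15-minute gap → minute 125); set dressing (finishes minute 50, plus 10-minute gap → minute 60). The controlling bound is minute 125, so the first take finishes at 125 + 35 = minute 160.
Rehearsal has to wait for blocking (finishes minute 110); camera build (finishes minute 60). The latest of these is minute 110, so rehearsal runs minute 110 to 110 + 55 = minute 165.
For the final polish: rehearsal (finishes minute 165, plus 15-minute gap → minute 180); camera build (finishes minute 60). Taking the maximum gives a start of minute 180, and it finishes at 180 + 45 = minute 225.
All tasks are finished once the last one completes. Finish times: Set dressing at 50, Camera build at 60, Blocking at 110, Rehearsal at 165, The final polish at 225, The first take at 160. The latest is minute 225.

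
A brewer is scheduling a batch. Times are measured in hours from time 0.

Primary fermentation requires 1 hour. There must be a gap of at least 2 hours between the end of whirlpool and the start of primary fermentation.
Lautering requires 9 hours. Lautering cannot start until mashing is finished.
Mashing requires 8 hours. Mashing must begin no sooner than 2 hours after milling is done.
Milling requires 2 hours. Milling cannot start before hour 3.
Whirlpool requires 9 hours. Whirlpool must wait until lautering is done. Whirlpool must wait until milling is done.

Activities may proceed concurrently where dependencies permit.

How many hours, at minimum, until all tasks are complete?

Milling waits on its own release at hour 3, so it starts at hour 3 and finishes at 3 + 2 = hour 5.
Mashing cannot begin until milling (finishes hour 5, plus 2-hour gap → hour 7). It runs from hour 7 to 7 + 8 = hour 15.
Lautering waits on mashing (finishes hour 15), so it starts at hour 15 and finishes at 15 + 9 = hour 24.
Whirlpool has to wait for lautering (finishes hour 24); milling (finishes hour 5). The latest of these is hour 24, so whirlpool runs hour 24 to 24 + 9 = hour 33.
After whirlpool (finishes hour 33, plus 2-hour gap → hour 35), primary fermentation can start at hour 35 and finishes at hour 36.
All tasks are finished once the last one completes. Finish times: Milling at 5, Mashing at 15, Lautering at 24, Whirlpool at 33, Primary fermentation at 36. The latest is hour 36.

36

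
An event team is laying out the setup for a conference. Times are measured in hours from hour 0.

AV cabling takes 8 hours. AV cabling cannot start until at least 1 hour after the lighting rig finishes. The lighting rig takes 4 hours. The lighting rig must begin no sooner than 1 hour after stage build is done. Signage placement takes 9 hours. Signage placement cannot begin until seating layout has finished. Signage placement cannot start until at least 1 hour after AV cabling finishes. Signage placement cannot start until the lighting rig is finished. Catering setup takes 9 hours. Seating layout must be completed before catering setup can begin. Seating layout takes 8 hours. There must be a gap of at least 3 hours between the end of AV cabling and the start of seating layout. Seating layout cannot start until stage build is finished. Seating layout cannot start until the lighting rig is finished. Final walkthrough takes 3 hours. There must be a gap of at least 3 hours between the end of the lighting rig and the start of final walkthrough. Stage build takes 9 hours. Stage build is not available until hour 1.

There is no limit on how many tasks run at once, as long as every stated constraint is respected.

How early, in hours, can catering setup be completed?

44

Stage build waits on its own release at hour 1, so it starts at hour 1 and finishes at 1 + 9 = hour 10.
The lighting rig cannot begin until stage build (finishes hour 10, plus 1-hour gap → hour 11). It runs from hour 11 to 11 + 4 = hour 15.
After the lighting rig (finishes hour 15, plus 1-hour gap → hour 16), AV cabling can start at hour 16 and finishes at hour 24.
Seating layout has to wait for AV cabling (finishes hour 24, plus 3-hour gap → hour 27); stage build (finishes hour 10); the lighting rig (finishes hour 15). The latest of these is hour 27, so seating layout runs hour 27 to 27 + 8 = hour 35.
Catering setup cannot begin until seating layout (finishes hour 35). It runs from hour 35 to 35 + 9 = hour 44.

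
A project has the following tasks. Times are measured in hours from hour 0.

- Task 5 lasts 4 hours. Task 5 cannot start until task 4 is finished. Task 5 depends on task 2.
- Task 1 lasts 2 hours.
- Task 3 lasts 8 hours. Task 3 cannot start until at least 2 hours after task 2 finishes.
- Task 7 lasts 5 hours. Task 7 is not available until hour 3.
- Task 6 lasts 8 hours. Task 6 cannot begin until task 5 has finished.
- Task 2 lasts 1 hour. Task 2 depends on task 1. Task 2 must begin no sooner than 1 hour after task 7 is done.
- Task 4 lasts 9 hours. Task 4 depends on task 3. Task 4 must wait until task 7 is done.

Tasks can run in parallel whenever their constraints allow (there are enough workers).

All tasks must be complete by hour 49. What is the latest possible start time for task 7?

Task 6 must finish by hour 49; it takes 8 hours, so it must start by 49 − 8 = hour 41.
Since task 6 (must start by hour 41) depends on it, task 5 must finish by hour 41. Backing off its 4-hour duration gives a latest start of hour 37.
Task 4 feeds into task 5 (must start by hour 37); so task 4 must finish by hour 37 and therefore start by hour 28.
Task 3 has to be done before task 4 (must start by hour 28). That means finishing by hour 28, i.e. starting by 28 − 8 = hour 20.
Task 2 feeds task 3 (must start by hour 20, minus 2-hour gap → hour 18); task 5 (must start by hour 37). Taking the minimum, task 2 must finish by hour 18 and start by 18 − 1 = hour 17.
Task 7 must finish in time for task 2 (must start by hour 17, minus 1-hour gap → hour 16); task 4 (must start by hour 28). The tightest is hour 16, so task 7 must start by 16 − 5 = hour 11.

11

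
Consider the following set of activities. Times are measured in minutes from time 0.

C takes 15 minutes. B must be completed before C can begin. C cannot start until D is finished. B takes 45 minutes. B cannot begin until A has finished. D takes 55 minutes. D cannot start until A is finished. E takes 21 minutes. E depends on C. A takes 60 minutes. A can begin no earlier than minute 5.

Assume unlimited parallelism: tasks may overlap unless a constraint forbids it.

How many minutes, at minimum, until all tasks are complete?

A waits on its own release at minute 5, so it starts at minute 5 and finishes at 5 + 60 = minute 65.
D waits on A (finishes minute 65), so it starts at minute 65 and finishes at 65 + 55 = minute 120.
After A (finishes minute 65), B can start at minute 65 and finishes at minute 110.
For C: B (finishes minute 110); D (finishes minute 120). Taking the maximum gives a start of minute 120, and it finishes at 120 + 15 = minute 135.
After C (finishes minute 135), E can start at minute 135 and finishes at minute 156.
All tasks are finished once the last one completes. Finish times: A at 65, B at 110, C at 135, D at 120, E at 156. The latest is minute 156.

156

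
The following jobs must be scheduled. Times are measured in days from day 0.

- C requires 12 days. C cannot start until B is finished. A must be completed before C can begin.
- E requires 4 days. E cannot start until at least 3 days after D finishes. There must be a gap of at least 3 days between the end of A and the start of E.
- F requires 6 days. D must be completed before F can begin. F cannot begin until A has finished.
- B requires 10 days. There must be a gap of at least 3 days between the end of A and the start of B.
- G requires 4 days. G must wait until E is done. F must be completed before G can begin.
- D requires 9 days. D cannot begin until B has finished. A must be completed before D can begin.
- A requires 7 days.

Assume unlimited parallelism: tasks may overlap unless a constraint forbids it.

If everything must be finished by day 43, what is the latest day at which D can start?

23

G must finish by day 43; it takes 4 days, so it must start by 43 − 4 = day 39.
E feeds into G (must start by day 39); so E must finish by day 39 and therefore start by day 35.
F must finish before G (must start by day 39). With a 6-day duration, F must start by 39 − 6 = day 33.
D feeds E (must start by day 35, minus 3-day gap → day 32); F (must start by day 33). Taking the minimum, D must finish by day 32 and start by 32 − 9 = day 23.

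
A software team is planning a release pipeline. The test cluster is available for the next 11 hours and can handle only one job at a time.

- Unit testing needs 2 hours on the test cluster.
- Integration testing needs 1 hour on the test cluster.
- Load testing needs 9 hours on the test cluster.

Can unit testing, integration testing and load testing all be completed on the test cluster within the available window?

No

Running back to back, the jobs need 2 + 1 + 9 = 12 hours on the test cluster.
Since 12 > 11, they cannot all fit.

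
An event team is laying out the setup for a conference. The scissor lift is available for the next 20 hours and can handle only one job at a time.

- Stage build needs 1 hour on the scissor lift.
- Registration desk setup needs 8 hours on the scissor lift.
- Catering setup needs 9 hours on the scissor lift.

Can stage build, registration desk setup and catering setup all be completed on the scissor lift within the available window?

Running back to back, the jobs need 1 + 8 + 9 = 18 hours on the scissor lift.
Since 18 ≤ 20, they fit within the window.

Yes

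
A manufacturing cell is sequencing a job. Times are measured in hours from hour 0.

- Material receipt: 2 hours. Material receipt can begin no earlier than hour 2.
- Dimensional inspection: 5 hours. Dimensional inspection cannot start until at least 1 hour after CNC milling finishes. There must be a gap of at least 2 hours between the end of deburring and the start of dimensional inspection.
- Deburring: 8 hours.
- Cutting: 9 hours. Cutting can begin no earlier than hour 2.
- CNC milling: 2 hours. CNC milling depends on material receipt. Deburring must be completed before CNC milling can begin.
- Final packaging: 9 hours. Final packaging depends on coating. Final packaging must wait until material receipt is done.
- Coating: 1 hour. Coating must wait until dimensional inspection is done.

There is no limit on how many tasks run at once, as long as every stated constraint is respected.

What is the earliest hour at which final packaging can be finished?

26

Nothing blocks deburring, so it runs from hour 0 to hour 8.
Material receipt cannot begin until its own release at hour 2. It runs from hour 2 to 2 + 2 = hour 4.
CNC milling has to wait for material receipt (finishes hour 4); deburring (finishes hour 8). The latest of these is hour 8, so CNC milling runs hour 8 to 8 + 2 = hour 10.
Dimensional inspection cannot start until CNC milling (finishes hour 10, plus 1-hour gap → hour 11); deburring (finishes hour 8, plus 2-hour gap → hour 10). The controlling bound is hour 11, so dimensional inspection finishes at 11 + 5 = hour 16.
Coating cannot begin until dimensional inspection (finishes hour 16). It runs from hour 16 to 16 + 1 = hour 17.
Final packaging has to wait for coating (finishes hour 17); material receipt (finishes hour 4). The latest of these is hour 17, so final packaging runs hour 17 to 17 + 9 = hour 26.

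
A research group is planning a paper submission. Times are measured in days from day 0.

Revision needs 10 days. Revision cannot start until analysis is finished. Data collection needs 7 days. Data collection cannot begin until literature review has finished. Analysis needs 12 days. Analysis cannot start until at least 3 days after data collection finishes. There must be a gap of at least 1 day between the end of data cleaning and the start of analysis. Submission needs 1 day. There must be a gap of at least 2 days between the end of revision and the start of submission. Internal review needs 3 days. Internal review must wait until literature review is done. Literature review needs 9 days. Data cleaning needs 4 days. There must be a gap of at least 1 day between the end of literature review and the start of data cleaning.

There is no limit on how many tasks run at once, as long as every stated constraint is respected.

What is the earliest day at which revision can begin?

Literature review has no prerequisites, so it starts at day 0 and finishes at day 9.
After literature review (finishes day 9, plus 1-day gap → day 10), data cleaning can start at day 10 and finishes at day 14.
Data collection waits on literature review (finishes day 9), so it starts at day 9 and finishes at 9 + 7 = day 16.
Analysis cannot start until data collection (finishes day 16, plus 3-day gap → day 19); data cleaning (finishes day 14, plus 1-day gap → day 15). The controlling bound is day 19, so analysis finishes at 19 + 12 = day 31.
Revision waits on analysis (finishes day 31), so the earliest it can start is day 31.

31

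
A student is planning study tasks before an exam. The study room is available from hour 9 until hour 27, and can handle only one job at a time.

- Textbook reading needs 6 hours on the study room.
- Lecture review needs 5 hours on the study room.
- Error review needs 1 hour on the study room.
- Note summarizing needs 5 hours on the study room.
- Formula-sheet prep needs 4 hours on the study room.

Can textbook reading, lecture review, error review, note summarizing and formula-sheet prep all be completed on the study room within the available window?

No

The study room window is 27 − 9 = 18 hours.
Running back to back, the jobs need 6 + 5 + 1 + 5 + 4 = 21 hours on the study room.
Since 21 > 18, they cannot all fit.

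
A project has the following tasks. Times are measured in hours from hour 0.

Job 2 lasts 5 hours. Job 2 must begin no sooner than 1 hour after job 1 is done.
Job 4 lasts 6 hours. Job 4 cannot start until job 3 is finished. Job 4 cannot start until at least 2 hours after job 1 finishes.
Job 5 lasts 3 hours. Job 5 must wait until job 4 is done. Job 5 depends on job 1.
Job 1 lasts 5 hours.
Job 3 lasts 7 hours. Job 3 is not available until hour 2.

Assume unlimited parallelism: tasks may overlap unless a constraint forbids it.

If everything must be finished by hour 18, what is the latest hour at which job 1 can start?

Nothing follows job 2; the deadline of hour 18 is its only limit. It must start by 18 − 5 = hour 13.
Nothing follows job 5; the deadline of hour 18 is its only limit. It must start by 18 − 3 = hour 15.
Job 4 has to be done before job 5 (must start by hour 15). That means finishing by hour 15, i.e. starting by 15 − 6 = hour 9.
Job 1 feeds job 2 (must start by hour 13, minus 1-hour gap → hour 12); job 4 (must start by hour 9, minus 2-hour gap → hour 7); job 5 (must start by hour 15). Taking the minimum, job 1 must finish by hour 7 and start by 7 − 5 = hour 2.

2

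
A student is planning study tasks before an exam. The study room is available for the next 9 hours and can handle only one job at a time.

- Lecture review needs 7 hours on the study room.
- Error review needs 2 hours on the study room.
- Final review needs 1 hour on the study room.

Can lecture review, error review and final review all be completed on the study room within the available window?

Running back to back, the jobs need 7 + 2 + 1 = 10 hours on the study room.
Since 10 > 9, they cannot all fit.

No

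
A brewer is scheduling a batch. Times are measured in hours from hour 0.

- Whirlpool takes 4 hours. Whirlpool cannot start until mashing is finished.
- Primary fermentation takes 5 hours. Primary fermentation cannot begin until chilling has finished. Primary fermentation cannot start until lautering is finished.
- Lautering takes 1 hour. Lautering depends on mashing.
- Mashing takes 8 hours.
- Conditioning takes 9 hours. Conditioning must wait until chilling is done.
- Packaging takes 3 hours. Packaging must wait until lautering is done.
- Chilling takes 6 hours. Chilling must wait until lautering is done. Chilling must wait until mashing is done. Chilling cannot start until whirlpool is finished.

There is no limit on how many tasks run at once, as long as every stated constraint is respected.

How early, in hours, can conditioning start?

18

Mashing has no prerequisites, so it starts at hour 0 and finishes at hour 8.
Whirlpool waits on mashing (finishes hour 8), so it starts at hour 8 and finishes at 8 + 4 = hour 12.
Lautering cannot begin until mashing (finishes hour 8). It runs from hour 8 to 8 + 1 = hour 9.
For chilling: lautering (finishes hour 9); mashing (finishes hour 8); whirlpool (finishes hour 12). Taking the maximum gives a start of hour 12, and it finishes at 12 + 6 = hour 18.
Conditioning waits on chilling (finishes hour 18), so the earliest it can start is hour 18.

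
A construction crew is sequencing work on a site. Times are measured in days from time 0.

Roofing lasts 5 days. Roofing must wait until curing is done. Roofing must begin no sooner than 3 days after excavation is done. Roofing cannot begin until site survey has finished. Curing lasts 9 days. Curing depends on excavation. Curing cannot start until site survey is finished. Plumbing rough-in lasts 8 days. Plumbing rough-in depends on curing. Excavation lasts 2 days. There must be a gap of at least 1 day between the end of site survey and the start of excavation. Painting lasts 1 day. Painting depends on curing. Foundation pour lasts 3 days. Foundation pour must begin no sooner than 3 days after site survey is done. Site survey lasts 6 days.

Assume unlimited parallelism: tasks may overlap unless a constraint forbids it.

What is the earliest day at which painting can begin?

18

Nothing blocks site survey, so it runs from day 0 to day 6.
Excavation cannot begin until site survey (finishes day 6, plus 1-day gap → day 7). It runs from day 7 to 7 + 2 = day 9.
For curing: excavation (finishes day 9); site survey (finishes day 6). Taking the maximum gives a start of day 9, and it finishes at 9 + 9 = day 18.
Painting waits on curing (finishes day 18), so the earliest it can start is day 18.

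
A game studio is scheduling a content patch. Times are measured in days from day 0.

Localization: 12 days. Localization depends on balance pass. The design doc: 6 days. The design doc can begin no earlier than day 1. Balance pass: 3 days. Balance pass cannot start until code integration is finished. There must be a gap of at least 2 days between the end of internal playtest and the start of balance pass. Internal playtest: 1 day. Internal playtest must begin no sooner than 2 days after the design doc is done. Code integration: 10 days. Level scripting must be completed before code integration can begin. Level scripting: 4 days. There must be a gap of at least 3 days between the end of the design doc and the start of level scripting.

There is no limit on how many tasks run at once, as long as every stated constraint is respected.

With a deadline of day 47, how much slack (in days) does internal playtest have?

The design doc waits on its own release at day 1, so it starts at day 1 and finishes at 1 + 6 = day 7.
After the design doc (finishes day 7, plus 2-day gap → day 9), internal playtest can start at day 9 and finishes at day 10.

Working backward from the deadline:
Localization has no dependents, so it just needs to finish by day 47. Starting by 47 − 12 = day 35 achieves that.
Balance pass must finish before localization (must start by day 35). With a 3-day duration, balance pass must start by 35 − 3 = day 32.
Internal playtest must finish before balance pass (must start by day 32, minus 2-day gap → day 30). With a 1-day duration, internal playtest must start by 30 − 1 = day 29.
So internal playtest can start as early as day 9 and as late as day 29, giving 29 − 9 = 20 days of slack.

20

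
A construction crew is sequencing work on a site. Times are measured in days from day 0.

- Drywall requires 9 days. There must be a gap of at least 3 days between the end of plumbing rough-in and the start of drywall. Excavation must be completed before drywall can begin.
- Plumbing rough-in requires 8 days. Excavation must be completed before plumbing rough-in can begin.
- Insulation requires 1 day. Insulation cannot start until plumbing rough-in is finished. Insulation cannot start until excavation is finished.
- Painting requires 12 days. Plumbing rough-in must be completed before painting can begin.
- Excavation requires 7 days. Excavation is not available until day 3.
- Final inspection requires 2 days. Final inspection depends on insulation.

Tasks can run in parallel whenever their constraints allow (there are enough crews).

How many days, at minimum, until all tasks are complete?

Excavation cannot begin until its own release at day 3. It runs from day 3 to 3 + 7 = day 10.
After excavation (finishes day 10), plumbing rough-in can start at day 10 and finishes at day 18.
Painting cannot begin until plumbing rough-in (finishes day 18). It runs from day 18 to 18 + 12 = day 30.
Drywall needs all of plumbing rough-in (finishes day 18, plus 3-day gap → day 21); excavation (finishes day 10). That puts its earliest start at day 21; it finishes at 21 + 9 = day 30.
Insulation needs all of plumbing rough-in (finishes day 18); excavation (finishes day 10). That puts its earliest start at day 18; it finishes at 18 + 1 = day 19.
Final inspection cannot begin until insulation (finishes day 19). It runs from day 19 to 19 + 2 = day 21.
All tasks are finished once the last one completes. Finish times: Excavation at 10, Plumbing rough-in at 18, Insulation at 19, Drywall at 30, Painting at 30, Final inspection at 21. The latest is day 30.

30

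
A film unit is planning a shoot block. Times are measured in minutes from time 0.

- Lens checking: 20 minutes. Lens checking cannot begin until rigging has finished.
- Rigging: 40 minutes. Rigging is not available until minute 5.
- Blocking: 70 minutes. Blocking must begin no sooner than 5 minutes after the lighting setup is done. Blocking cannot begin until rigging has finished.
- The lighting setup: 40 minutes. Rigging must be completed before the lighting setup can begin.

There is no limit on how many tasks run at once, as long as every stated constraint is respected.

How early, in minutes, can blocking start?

Rigging waits on its own release at minute 5, so it starts at minute 5 and finishes at 5 + 40 = minute 45.
The lighting setup cannot begin until rigging (finishes minute 45). It runs from minute 45 to 45 + 40 = minute 85.
Blocking waits on the lighting setup (finishes minute 85, plus 5-minute gap → minute 90); rigging (finishes minute 45). The latest of these is minute 90, which is the earliest blocking can start.

90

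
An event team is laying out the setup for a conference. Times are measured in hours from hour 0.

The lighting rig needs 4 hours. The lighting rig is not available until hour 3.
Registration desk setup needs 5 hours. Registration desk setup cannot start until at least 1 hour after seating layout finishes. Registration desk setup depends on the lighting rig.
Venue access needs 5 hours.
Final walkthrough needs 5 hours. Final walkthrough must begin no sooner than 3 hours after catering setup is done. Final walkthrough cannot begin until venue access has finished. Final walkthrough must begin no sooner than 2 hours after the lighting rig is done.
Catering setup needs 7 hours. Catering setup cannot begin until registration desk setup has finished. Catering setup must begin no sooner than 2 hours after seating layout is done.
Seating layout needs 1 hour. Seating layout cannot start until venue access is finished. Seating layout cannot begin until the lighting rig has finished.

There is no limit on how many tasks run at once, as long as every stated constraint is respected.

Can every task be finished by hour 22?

The lighting rig cannot begin until its own release at hour 3. It runs from hour 3 to 3 + 4 = hour 7.
Venue access can start immediately at hour 0; it finishes at hour 5.
Seating layout needs all of venue access (finishes hour 5); the lighting rig (finishes hour 7). That puts its earliest start at hour 7; it finishes at 7 + 1 = hour 8.
Registration desk setup has to wait for seating layout (finishes hour 8, plus 1-hour gap → hour 9); the lighting rig (finishes hour 7). The latest of these is hour 9, so registration desk setup runs hour 9 to 9 + 5 = hour 14.
Catering setup needs all of registration desk setup (finishes hour 14); seating layout (finishes hour 8, plus 2-hour gap → hour 10). That puts its earliest start at hour 14; it finishes at 14 + 7 = hour 21.
Final walkthrough needs all of catering setup (finishes hour 21, plus 3-hour gap → hour 24); venue access (finishes hour 5); the lighting rig (finishes hour 7, plus 2-hour gap → hour 9). That puts its earliest start at hour 24; it finishes at 24 + 5 = hour 29.
The earliest everything can be done is hour 29, which is after the deadline of 22, so it is not possible.

No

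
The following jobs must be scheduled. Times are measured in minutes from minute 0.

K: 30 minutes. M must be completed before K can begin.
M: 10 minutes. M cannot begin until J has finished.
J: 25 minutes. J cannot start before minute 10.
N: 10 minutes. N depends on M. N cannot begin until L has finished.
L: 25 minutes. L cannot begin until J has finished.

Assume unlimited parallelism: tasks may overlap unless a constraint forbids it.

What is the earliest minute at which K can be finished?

75

J cannot begin until its own release at minute 10. It runs from minute 10 to 10 + 25 = minute 35.
M waits on J (finishes minute 35), so it starts at minute 35 and finishes at 35 + 10 = minute 45.
K waits on M (finishes minute 45), so it starts at minute 45 and finishes at 45 + 30 = minute 75.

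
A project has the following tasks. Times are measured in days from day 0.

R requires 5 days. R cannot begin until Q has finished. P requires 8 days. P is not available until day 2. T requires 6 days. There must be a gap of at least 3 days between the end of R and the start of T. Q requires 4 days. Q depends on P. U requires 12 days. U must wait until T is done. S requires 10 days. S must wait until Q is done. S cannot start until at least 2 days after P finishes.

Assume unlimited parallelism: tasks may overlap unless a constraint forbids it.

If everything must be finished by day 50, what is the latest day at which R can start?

24

Nothing follows U; the deadline of day 50 is its only limit. It must start by 50 − 12 = day 38.
T must finish before U (must start by day 38). With a 6-day duration, T must start by 38 − 6 = day 32.
R must finish before T (must start by day 32, minus 3-day gap → day 29). With a 5-day duration, R must start by 29 − 5 = day 24.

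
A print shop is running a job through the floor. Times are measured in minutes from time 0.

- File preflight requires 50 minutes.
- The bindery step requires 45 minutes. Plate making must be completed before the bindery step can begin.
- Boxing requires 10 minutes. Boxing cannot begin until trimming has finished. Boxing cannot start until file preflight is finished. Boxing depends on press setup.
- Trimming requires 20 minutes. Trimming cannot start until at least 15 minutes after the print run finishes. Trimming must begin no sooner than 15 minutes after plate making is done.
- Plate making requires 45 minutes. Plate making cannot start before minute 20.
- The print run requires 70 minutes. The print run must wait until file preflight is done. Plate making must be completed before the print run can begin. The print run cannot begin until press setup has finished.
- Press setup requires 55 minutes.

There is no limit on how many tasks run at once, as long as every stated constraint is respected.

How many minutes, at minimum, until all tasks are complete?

Press setup has no prerequisites, so it starts at minute 0 and finishes at minute 55.
Plate making waits on its own release at minute 20, so it starts at minute 20 and finishes at 20 + 45 = minute 65.
After plate making (finishes minute 65), the bindery step can start at minute 65 and finishes at minute 110.
File preflight can start immediately at minute 0; it finishes at minute 50.
For the print run: file preflight (finishes minute 50); plate making (finishes minute 65); press setup (finishes minute 55). Taking the maximum gives a start of minute 65, and it finishes at 65 + 70 = minute 135.
For trimming: the print run (finishes minute 135, plus 15-minute gap → minute 150); plate making (finishes minute 65, plus 15-minute gap → minute 80). Taking the maximum gives a start of minute 150, and it finishes at 150 + 20 = minute 170.
Boxing needs all of trimming (finishes minute 170); file preflight (finishes minute 50); press setup (finishes minute 55). That puts its earliest start at minute 170; it finishes at 170 + 10 = minute 180.
All tasks are finished once the last one completes. Finish times: File preflight at 50, Plate making at 65, Press setup at 55, The print run at 135, Trimming at 170, The bindery step at 110, Boxing at 180. The latest is minute 180.

180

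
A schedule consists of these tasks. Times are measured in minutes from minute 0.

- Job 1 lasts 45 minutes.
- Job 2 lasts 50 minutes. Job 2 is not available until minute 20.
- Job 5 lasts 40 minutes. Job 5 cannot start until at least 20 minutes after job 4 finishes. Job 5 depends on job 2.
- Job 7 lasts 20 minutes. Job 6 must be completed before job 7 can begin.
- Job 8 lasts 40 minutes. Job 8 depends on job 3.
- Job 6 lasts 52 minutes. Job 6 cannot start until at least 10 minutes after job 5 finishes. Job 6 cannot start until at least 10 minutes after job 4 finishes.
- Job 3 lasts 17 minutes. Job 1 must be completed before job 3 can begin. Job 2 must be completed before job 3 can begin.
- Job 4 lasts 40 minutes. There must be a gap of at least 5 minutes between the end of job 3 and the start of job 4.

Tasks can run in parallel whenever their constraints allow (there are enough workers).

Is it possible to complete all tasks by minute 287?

Job 2 cannot begin until its own release at minute 20. It runs from minute 20 to 20 + 50 = minute 70.
Nothing blocks job 1, so it runs from minute 0 to minute 45.
Job 3 needs all of job 1 (finishes minute 45); job 2 (finishes minute 70). That puts its earliest start at minute 70; it finishes at 70 + 17 = minute 87.
Job 8 waits on job 3 (finishes minute 87), so it starts at minute 87 and finishes at 87 + 40 = minute 127.
After job 3 (finishes minute 87, plus 5-minute gap → minute 92), job 4 can start at minute 92 and finishes at minute 132.
Job 5 cannot start until job 4 (finishes minute 132, plus 20-minute gap → minute 152); job 2 (finishes minute 70). The controlling bound is minute 152, so job 5 finishes at 152 + 40 = minute 192.
Job 6 needs all of job 5 (finishes minute 192, plus 10-minute gap → minute 202); job 4 (finishes minute 132, plus 10-minute gap → minute 142). That puts its earliest start at minute 202; it finishes at 202 + 52 = minute 254.
Job 7 cannot begin until job 6 (finishes minute 254). It runs from minute 254 to 254 + 20 = minute 274.
Every task is finished by minute 274, which is no later than the deadline of 287, so the schedule is feasible.

Yes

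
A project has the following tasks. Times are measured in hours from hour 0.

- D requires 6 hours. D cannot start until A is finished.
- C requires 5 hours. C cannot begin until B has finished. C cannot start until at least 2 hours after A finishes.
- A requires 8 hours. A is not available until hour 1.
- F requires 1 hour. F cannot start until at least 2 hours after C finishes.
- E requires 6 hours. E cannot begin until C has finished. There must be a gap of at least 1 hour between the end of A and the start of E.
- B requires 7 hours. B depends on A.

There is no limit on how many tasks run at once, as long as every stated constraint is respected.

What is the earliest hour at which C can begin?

16

After its own release at hour 1, A can start at hour 1 and finishes at hour 9.
B cannot begin until A (finishes hour 9). It runs from hour 9 to 9 + 7 = hour 16.
C waits on B (finishes hour 16); A (finishes hour 9, plus 2-hour gap → hour 11). The latest of these is hour 16, which is the earliest C can start.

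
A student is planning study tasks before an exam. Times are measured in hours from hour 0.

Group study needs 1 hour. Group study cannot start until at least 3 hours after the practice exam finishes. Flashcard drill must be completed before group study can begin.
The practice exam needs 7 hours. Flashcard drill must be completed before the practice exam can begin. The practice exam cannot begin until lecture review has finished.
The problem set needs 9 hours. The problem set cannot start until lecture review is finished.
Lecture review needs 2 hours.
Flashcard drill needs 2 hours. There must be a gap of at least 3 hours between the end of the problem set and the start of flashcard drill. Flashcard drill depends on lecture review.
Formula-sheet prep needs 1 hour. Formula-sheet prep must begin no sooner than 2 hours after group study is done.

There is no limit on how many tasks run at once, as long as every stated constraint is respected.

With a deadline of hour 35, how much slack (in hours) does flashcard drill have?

Lecture review has no prerequisites, so it starts at hour 0 and finishes at hour 2.
After lecture review (finishes hour 2), the problem set can start at hour 2 and finishes at hour 11.
Flashcard drill has to wait for the problem set (finishes hour 11, plus 3-hour gap → hour 14); lecture review (finishes hour 2). The latest of these is hour 14, so flashcard drill runs hour 14 to 14 + 2 = hour 16.

Working backward from the deadline:
Formula-sheet prep has no dependents, so it just needs to finish by hour 35. Starting by 35 − 1 = hour 34 achieves that.
Since formula-sheet prep (must start by hour 34, minus 2-hour gap → hour 32) depends on it, group study must finish by hour 32. Backing off its 1-hour duration gives a latest start of hour 31.
The practice exam has to be done before group study (must start by hour 31, minus 3-hour gap → hour 28). That means finishing by hour 28, i.e. starting by 28 − 7 = hour 21.
For flashcard drill: the practice exam (must start by hour 21); group study (must start by hour 31). The most restrictive is hour 21; with a 2-hour duration, flashcard drill must start by hour 19.
So flashcard drill can start as early as hour 14 and as late as hour 19, giving 19 − 14 = 5 hours of slack.

5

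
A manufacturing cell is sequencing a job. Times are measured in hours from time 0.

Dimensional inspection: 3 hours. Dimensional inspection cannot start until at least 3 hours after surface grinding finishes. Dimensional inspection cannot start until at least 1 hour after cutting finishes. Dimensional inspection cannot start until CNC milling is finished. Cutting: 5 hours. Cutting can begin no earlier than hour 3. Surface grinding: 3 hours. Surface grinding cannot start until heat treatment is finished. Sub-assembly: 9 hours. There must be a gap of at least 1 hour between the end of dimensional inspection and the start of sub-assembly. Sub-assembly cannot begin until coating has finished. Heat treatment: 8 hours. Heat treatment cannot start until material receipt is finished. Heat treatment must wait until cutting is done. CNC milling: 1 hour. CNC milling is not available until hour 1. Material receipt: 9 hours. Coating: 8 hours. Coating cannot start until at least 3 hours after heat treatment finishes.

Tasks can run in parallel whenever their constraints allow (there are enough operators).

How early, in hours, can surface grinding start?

17

Cutting cannot begin until its own release at hour 3. It runs from hour 3 to 3 + 5 = hour 8.
Material receipt can start immediately at hour 0; it finishes at hour 9.
Heat treatment has to wait for material receipt (finishes hour 9); cutting (finishes hour 8). The latest of these is hour 9, so heat treatment runs hour 9 to 9 + 8 = hour 17.
Surface grinding waits on heat treatment (finishes hour 17), so the earliest it can start is hour 17.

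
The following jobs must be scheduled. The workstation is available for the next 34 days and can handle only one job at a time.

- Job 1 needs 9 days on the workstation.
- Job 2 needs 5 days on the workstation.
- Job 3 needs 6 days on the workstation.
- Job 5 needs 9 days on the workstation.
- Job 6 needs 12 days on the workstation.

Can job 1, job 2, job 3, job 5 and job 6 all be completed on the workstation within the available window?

Running back to back, the jobs need 9 + 5 + 6 + 9 + 12 = 41 days on the workstation.
Since 41 > 34, they cannot all fit.

No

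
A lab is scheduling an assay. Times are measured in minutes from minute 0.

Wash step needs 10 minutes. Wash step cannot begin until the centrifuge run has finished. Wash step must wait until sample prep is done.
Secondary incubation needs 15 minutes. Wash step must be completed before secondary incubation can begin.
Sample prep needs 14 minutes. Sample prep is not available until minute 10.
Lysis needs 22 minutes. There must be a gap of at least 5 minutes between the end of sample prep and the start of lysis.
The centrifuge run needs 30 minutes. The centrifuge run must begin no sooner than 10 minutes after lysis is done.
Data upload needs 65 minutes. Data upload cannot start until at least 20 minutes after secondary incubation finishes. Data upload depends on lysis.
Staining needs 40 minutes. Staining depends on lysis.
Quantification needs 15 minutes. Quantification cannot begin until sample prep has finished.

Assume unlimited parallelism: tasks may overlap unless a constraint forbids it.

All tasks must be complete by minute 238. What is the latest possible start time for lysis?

66

To finish by minute 238, data upload (duration 65) must start no later than minute 173.
Secondary incubation feeds into data upload (must start by minute 173, minus 20-minute gap → minute 153); so secondary incubation must finish by minute 153 and therefore start by minute 138.
Since secondary incubation (must start by minute 138) depends on it, wash step must finish by minute 138. Backing off its 10-minute duration gives a latest start of minute 128.
The centrifuge run must finish before wash step (must start by minute 128). With a 30-minute duration, the centrifuge run must start by 128 − 30 = minute 98.
Nothing follows staining; the deadline of minute 238 is its only limit. It must start by 238 − 40 = minute 198.
Lysis feeds the centrifuge run (must start by minute 98, minus 10-minute gap → minute 88); staining (must start by minute 198); data upload (must start by minute 173). Taking the minimum, lysis must finish by minute 88 and start by 88 − 22 = minute 66.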